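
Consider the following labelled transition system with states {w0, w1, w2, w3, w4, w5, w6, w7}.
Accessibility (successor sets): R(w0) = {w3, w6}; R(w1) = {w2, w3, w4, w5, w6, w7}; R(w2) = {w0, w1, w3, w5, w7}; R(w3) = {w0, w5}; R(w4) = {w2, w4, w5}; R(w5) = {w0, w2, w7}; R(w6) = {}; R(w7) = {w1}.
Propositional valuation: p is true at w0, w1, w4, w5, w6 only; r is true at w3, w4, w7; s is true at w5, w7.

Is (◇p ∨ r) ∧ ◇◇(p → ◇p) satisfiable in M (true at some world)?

Yes

Recall that ◇ψ holds at a world iff ψ holds at some accessible world.
Let φ = (◇p ∨ r) ∧ ◇◇(p → ◇p). Evaluate φ at each world:
  w0 (successors {w3, w6}): φ is true.
  w1 (successors {w2, w3, w4, w5, w6, w7}): φ is true.
  w2 (successors {w0, w1, w3, w5, w7}): φ is true.
  w3 (successors {w0, w5}): φ is true.
  w4 (successors {w2, w4, w5}): φ is true.
  w5 (successors {w0, w2, w7}): φ is true.
  w6 (successors ∅): φ is false.
  w7 (successors {w1}): φ is true.
Detail at w0 (witness):
  At w0: ◇p ∨ r is true, ◇◇(p → ◇p) is true, so (◇p ∨ r) ∧ ◇◇(p → ◇p) is true.
    At w0: ◇p is true, r is false, so ◇p ∨ r is true.
      At w0: ◇p requires p at some successor in {w3, w6}.
        p holds at w6, so ◇p is true at w0.
    At w0: ◇◇(p → ◇p) requires ◇(p → ◇p) at some successor in {w3, w6}.
      ◇(p → ◇p) holds at w3, so ◇◇(p → ◇p) is true at w0.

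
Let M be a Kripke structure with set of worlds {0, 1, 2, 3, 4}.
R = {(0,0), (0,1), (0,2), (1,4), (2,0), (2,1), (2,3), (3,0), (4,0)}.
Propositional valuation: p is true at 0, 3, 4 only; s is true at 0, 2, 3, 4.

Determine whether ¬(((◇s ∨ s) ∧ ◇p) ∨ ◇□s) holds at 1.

No

At 1: ((◇s ∨ s) ∧ ◇p) ∨ ◇□s is true, so ¬(((◇s ∨ s) ∧ ◇p) ∨ ◇□s) is false.
  At 1: (◇s ∨ s) ∧ ◇p is true, ◇□s is true, so ((◇s ∨ s) ∧ ◇p) ∨ ◇□s is true.
    At 1: ◇s ∨ s is true, ◇p is true, so (◇s ∨ s) ∧ ◇p is true.
      At 1: ◇s is true, s is false, so ◇s ∨ s is true.
      At 1: ◇p requires p at some successor in {4}.
        p holds at 4, so ◇p is true at 1.
    At 1: ◇□s requires □s at some successor in {4}.
      □s holds at 4, so ◇□s is true at 1.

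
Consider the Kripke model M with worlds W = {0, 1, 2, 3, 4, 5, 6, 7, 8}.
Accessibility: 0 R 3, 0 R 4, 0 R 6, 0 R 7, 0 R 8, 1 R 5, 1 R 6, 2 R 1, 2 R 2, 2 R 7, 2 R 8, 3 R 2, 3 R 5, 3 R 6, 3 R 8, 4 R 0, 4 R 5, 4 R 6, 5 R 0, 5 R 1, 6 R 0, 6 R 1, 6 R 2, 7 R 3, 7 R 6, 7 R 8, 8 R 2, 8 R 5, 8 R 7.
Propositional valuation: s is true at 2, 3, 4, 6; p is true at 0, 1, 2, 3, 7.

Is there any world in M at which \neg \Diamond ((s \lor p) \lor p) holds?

No

Recall that \Diamond ψ holds at a world iff ψ holds at some accessible world.
Let φ = \neg \Diamond ((s \lor p) \lor p). Evaluate φ at each world:
  0 (successors {3, 4, 6, 7, 8}): φ is false.
  1 (successors {5, 6}): φ is false.
  2 (successors {1, 2, 7, 8}): φ is false.
  3 (successors {2, 5, 6, 8}): φ is false.
  4 (successors {0, 5, 6}): φ is false.
  5 (successors {0, 1}): φ is false.
  6 (successors {0, 1, 2}): φ is false.
  7 (successors {3, 6, 8}): φ is false.
  8 (successors {2, 5, 7}): φ is false.
For instance, at 3:
  At 3: \Diamond ((s \lor p) \lor p) is true, so \neg \Diamond ((s \lor p) \lor p) is false.
    At 3: \Diamond ((s \lor p) \lor p) requires (s \lor p) \lor p at some successor in {2, 5, 6, 8}.
      (s \lor p) \lor p holds at 2, so \Diamond ((s \lor p) \lor p) is true at 3.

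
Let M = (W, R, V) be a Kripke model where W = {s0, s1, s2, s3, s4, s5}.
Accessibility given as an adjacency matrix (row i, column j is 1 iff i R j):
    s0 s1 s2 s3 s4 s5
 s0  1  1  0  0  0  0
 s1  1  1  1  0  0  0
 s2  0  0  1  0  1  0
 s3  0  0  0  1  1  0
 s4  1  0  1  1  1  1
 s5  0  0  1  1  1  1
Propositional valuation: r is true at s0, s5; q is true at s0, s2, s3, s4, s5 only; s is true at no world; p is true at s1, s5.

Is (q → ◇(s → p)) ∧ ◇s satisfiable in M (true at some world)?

No

Recall that ◇ψ holds at a world iff ψ holds at some accessible world.
Let φ = (q → ◇(s → p)) ∧ ◇s. Evaluate φ at each world:
  s0 (successors {s0, s1}): φ is false.
  s1 (successors {s0, s1, s2}): φ is false.
  s2 (successors {s2, s4}): φ is false.
  s3 (successors {s3, s4}): φ is false.
  s4 (successors {s0, s2, s3, s4, s5}): φ is false.
  s5 (successors {s2, s3, s4, s5}): φ is false.
For instance, at s5:
  At s5: q → ◇(s → p) is true, ◇s is false, so (q → ◇(s → p)) ∧ ◇s is false.
    At s5: q is true, ◇(s → p) is true, so q → ◇(s → p) is true.
      At s5: ◇(s → p) requires s → p at some successor in {s2, s3, s4, s5}.
        s → p holds at s2, so ◇(s → p) is true at s5.
    At s5: ◇s requires s at some successor in {s2, s3, s4, s5}.
      At s2: s is false.
      At s3: s is false.
      At s4: s is false.
      At s5: s is false.
    So ◇s is false at s5.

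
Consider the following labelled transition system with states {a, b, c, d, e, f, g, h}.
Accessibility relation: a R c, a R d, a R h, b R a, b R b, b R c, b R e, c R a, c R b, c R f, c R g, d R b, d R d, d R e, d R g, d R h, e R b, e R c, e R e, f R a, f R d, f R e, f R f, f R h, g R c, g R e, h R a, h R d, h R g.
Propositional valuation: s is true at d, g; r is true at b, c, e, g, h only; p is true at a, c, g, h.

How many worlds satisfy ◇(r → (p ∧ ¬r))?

6

Let φ = ◇(r → (p ∧ ¬r)). Evaluate φ at each world:
  a (successors {c, d, h}): φ is true.
  b (successors {a, b, c, e}): φ is true.
  c (successors {a, b, f, g}): φ is true.
  d (successors {b, d, e, g, h}): φ is true.
  e (successors {b, c, e}): φ is false.
  f (successors {a, d, e, f, h}): φ is true.
  g (successors {c, e}): φ is false.
  h (successors {a, d, g}): φ is true.
For instance, at c:
  At c: ◇(r → (p ∧ ¬r)) requires r → (p ∧ ¬r) at some successor in {a, b, f, g}.
    r → (p ∧ ¬r) holds at a, so ◇(r → (p ∧ ¬r)) is true at c.
Satisfying worlds: {a, b, c, d, f, h}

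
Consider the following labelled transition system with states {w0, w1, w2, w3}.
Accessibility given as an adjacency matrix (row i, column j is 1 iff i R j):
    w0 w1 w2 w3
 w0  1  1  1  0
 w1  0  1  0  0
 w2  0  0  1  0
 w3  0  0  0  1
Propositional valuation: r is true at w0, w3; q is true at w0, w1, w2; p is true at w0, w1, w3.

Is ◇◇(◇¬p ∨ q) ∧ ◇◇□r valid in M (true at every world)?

Recall that □ψ holds at a world iff ψ holds at every accessible world, and ◇ψ holds iff ψ holds at some accessible world.
Let φ = ◇◇(◇¬p ∨ q) ∧ ◇◇□r. Evaluate φ at each world:
  w0 (successors {w0, w1, w2}): φ is false.
  w1 (successors {w1}): φ is false.
  w2 (successors {w2}): φ is false.
  w3 (successors {w3}): φ is false.
Detail at w0 (counterexample):
  At w0: ◇◇(◇¬p ∨ q) is true, ◇◇□r is false, so ◇◇(◇¬p ∨ q) ∧ ◇◇□r is false.
    At w0: ◇◇(◇¬p ∨ q) requires ◇(◇¬p ∨ q) at some successor in {w0, w1, w2}.
      ◇(◇¬p ∨ q) holds at w0, so ◇◇(◇¬p ∨ q) is true at w0.
    At w0: ◇◇□r requires ◇□r at some successor in {w0, w1, w2}.
      At w0: ◇□r is false.
      At w1: ◇□r is false.
      At w2: ◇□r is false.
    So ◇◇□r is false at w0.

No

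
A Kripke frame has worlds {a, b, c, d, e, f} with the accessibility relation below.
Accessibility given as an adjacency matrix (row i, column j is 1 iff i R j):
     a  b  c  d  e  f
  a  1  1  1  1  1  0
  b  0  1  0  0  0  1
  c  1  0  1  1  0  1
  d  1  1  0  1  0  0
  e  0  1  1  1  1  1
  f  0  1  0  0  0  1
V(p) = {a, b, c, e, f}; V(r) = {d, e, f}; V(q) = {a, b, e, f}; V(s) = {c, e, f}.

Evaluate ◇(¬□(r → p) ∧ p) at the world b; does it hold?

No

At b: ◇(¬□(r → p) ∧ p) requires ¬□(r → p) ∧ p at some successor in {b, f}.
  At b: ¬□(r → p) ∧ p is false.
  At f: ¬□(r → p) ∧ p is false.
So ◇(¬□(r → p) ∧ p) is false at b.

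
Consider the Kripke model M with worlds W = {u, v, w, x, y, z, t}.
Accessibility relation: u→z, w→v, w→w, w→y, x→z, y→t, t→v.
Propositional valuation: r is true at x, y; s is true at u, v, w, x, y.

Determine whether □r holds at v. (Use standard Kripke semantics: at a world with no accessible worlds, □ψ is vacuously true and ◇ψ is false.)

At v: no accessible worlds, so □r holds vacuously.

Yes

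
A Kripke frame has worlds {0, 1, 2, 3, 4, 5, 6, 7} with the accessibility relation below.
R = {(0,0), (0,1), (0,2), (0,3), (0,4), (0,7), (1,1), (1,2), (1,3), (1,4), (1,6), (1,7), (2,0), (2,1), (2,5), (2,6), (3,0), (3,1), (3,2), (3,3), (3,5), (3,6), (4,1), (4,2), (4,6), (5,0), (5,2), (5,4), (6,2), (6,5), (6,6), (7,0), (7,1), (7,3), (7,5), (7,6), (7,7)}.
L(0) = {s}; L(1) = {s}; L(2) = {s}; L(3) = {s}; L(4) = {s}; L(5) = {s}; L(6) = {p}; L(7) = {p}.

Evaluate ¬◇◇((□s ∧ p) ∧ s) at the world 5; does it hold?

Yes

Recall that □ψ holds at a world iff ψ holds at every accessible world, and ◇ψ holds iff ψ holds at some accessible world.
At 5: ◇◇((□s ∧ p) ∧ s) is false, so ¬◇◇((□s ∧ p) ∧ s) is true.
  At 5: ◇◇((□s ∧ p) ∧ s) requires ◇((□s ∧ p) ∧ s) at some successor in {0, 2, 4}.
    At 0: ◇((□s ∧ p) ∧ s) is false.
    At 2: ◇((□s ∧ p) ∧ s) is false.
    At 4: ◇((□s ∧ p) ∧ s) is false.
  So ◇◇((□s ∧ p) ∧ s) is false at 5.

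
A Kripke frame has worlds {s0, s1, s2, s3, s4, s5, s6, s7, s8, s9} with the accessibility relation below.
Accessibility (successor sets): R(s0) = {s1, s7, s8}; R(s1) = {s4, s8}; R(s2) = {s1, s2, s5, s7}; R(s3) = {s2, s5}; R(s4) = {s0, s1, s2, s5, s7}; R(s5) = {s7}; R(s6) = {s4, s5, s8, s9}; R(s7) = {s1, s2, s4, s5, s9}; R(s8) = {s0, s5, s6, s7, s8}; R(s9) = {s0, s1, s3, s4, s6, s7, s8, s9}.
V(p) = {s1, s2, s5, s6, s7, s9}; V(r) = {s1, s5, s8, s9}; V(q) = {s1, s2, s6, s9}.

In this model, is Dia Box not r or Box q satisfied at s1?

No

At s1: Dia Box not r is false, Box q is false, so Dia Box not r or Box q is false.
  At s1: Dia Box not r requires Box not r at some successor in {s4, s8}.
    At s4: Box not r is false.
    At s8: Box not r is false.
  So Dia Box not r is false at s1.
  At s1: Box q requires q at every successor {s4, s8}.
    q fails at s4, so Box q is false at s1.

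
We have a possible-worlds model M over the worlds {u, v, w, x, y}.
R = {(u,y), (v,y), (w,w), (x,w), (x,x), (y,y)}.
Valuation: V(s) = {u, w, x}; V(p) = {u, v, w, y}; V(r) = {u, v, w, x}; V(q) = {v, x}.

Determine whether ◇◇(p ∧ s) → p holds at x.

No

At x: ◇◇(p ∧ s) is true, p is false, so ◇◇(p ∧ s) → p is false.
  At x: ◇◇(p ∧ s) requires ◇(p ∧ s) at some successor in {w, x}.
    ◇(p ∧ s) holds at w, so ◇◇(p ∧ s) is true at x.
      At w: ◇(p ∧ s) requires p ∧ s at some successor in {w}.
        p ∧ s holds at w, so ◇(p ∧ s) is true at w.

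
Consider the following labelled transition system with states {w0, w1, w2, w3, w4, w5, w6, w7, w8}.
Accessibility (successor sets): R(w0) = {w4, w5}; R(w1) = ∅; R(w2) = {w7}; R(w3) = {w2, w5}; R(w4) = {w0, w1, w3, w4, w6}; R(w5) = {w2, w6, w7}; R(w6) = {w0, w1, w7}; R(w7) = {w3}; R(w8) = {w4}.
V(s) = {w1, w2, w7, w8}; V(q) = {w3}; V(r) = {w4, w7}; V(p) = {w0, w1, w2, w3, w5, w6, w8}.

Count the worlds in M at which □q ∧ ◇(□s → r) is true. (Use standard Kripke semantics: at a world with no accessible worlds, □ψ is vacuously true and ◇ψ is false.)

Recall that □ψ holds at a world iff ψ holds at every accessible world, and ◇ψ holds iff ψ holds at some accessible world.
Let φ = □q ∧ ◇(□s → r). Evaluate φ at each world:
  w0 (successors {w4, w5}): φ is false.
  w1 (successors ∅): φ is false.
  w2 (successors {w7}): φ is false.
  w3 (successors {w2, w5}): φ is false.
  w4 (successors {w0, w1, w3, w4, w6}): φ is false.
  w5 (successors {w2, w6, w7}): φ is false.
  w6 (successors {w0, w1, w7}): φ is false.
  w7 (successors {w3}): φ is true.
  w8 (successors {w4}): φ is false.
For instance, at w4:
  At w4: □q is false, ◇(□s → r) is true, so □q ∧ ◇(□s → r) is false.
    At w4: □q requires q at every successor {w0, w1, w3, w4, w6}.
      q fails at w0, so □q is false at w4.
    At w4: ◇(□s → r) requires □s → r at some successor in {w0, w1, w3, w4, w6}.
      □s → r holds at w0, so ◇(□s → r) is true at w4.
Satisfying worlds: {w7}

1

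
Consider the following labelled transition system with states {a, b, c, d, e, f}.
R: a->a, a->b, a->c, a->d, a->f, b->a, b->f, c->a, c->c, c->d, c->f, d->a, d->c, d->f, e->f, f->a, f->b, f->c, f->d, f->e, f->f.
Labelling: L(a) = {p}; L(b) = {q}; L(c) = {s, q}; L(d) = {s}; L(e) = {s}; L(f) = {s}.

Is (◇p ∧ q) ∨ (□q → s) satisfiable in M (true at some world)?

Yes

Let φ = (◇p ∧ q) ∨ (□q → s). Evaluate φ at each world:
  a (successors {a, b, c, d, f}): φ is true.
  b (successors {a, f}): φ is true.
  c (successors {a, c, d, f}): φ is true.
  d (successors {a, c, f}): φ is true.
  e (successors {f}): φ is true.
  f (successors {a, b, c, d, e, f}): φ is true.
Detail at a (witness):
  At a: ◇p ∧ q is false, □q → s is true, so (◇p ∧ q) ∨ (□q → s) is true.
    At a: ◇p is true, q is false, so ◇p ∧ q is false.
      At a: ◇p requires p at some successor in {a, b, c, d, f}.
        p holds at a, so ◇p is true at a.
    At a: □q is false, s is false, so □q → s is true.
      At a: □q requires q at every successor {a, b, c, d, f}.
        q fails at a, so □q is false at a.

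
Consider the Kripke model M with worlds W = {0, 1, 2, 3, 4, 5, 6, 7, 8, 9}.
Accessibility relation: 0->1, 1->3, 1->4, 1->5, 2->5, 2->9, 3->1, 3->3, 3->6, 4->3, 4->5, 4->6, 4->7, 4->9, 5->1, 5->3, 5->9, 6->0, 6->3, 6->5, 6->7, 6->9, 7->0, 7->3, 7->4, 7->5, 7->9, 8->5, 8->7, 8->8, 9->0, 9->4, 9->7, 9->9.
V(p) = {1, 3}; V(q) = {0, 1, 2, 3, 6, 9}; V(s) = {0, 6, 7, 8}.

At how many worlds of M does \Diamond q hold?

Let φ = \Diamond q. Evaluate φ at each world:
  0 (successors {1}): φ is true.
  1 (successors {3, 4, 5}): φ is true.
  2 (successors {5, 9}): φ is true.
  3 (successors {1, 3, 6}): φ is true.
  4 (successors {3, 5, 6, 7, 9}): φ is true.
  5 (successors {1, 3, 9}): φ is true.
  6 (successors {0, 3, 5, 7, 9}): φ is true.
  7 (successors {0, 3, 4, 5, 9}): φ is true.
  8 (successors {5, 7, 8}): φ is false.
  9 (successors {0, 4, 7, 9}): φ is true.
For instance, at 9:
  At 9: \Diamond q requires q at some successor in {0, 4, 7, 9}.
    q holds at 0, so \Diamond q is true at 9.
Satisfying worlds: {0, 1, 2, 3, 4, 5, 6, 7, 9}

9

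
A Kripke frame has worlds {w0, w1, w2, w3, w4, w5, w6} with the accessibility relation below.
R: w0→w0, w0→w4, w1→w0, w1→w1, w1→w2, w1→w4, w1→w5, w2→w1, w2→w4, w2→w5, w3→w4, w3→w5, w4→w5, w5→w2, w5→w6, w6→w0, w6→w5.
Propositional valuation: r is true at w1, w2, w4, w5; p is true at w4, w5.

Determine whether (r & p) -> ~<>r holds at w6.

Yes

At w6: r & p is false, ~<>r is false, so (r & p) -> ~<>r is true.
  At w6: <>r is true, so ~<>r is false.
    At w6: <>r requires r at some successor in {w0, w5}.
      r holds at w5, so <>r is true at w6.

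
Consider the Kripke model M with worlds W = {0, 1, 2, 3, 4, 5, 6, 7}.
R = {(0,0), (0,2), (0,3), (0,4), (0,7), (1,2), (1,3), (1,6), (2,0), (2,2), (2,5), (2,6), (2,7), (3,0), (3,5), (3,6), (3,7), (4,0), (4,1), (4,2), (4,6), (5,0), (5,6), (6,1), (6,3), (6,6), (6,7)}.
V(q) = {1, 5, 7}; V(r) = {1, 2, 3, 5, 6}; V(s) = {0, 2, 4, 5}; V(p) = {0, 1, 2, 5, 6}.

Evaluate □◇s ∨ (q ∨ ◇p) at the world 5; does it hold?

At 5: □◇s is false, q ∨ ◇p is true, so □◇s ∨ (q ∨ ◇p) is true.
  At 5: □◇s requires ◇s at every successor {0, 6}.
    ◇s fails at 6, so □◇s is false at 5.
      At 6: ◇s requires s at some successor in {1, 3, 6, 7}.
        At 1: s is false.
        At 3: s is false.
        At 6: s is false.
        At 7: s is false.
      So ◇s is false at 6.
  At 5: q is true, ◇p is true, so q ∨ ◇p is true.
    At 5: ◇p requires p at some successor in {0, 6}.
      p holds at 0, so ◇p is true at 5.

Yes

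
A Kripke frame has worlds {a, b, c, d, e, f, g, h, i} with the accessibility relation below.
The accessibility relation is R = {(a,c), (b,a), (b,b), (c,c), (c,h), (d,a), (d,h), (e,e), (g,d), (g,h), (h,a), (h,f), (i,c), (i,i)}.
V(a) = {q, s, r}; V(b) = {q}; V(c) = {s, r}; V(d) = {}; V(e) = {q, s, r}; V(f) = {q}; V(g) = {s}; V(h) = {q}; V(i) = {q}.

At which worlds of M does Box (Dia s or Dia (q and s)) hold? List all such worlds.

a, b, c, d, e, f, g, i

Let φ = Box (Dia s or Dia (q and s)). Evaluate φ at each world:
  a (successors {c}): φ is true.
  b (successors {a, b}): φ is true.
  c (successors {c, h}): φ is true.
  d (successors {a, h}): φ is true.
  e (successors {e}): φ is true.
  f (successors ∅): φ is true.
  g (successors {d, h}): φ is true.
  h (successors {a, f}): φ is false.
  i (successors {c, i}): φ is true.
For instance, at d:
  At d: Box (Dia s or Dia (q and s)) requires Dia s or Dia (q and s) at every successor {a, h}.
      At a: Dia s is true, Dia (q and s) is false, so Dia s or Dia (q and s) is true.
      At h: Dia s is true, Dia (q and s) is true, so Dia s or Dia (q and s) is true.
  So Box (Dia s or Dia (q and s)) is true at d.
Satisfying worlds: {a, b, c, d, e, f, g, i}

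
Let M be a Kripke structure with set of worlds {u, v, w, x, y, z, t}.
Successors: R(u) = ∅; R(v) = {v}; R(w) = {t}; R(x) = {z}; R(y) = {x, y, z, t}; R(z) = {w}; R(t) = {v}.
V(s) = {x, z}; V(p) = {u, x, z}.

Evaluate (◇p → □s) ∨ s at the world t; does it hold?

At t: ◇p → □s is true, s is false, so (◇p → □s) ∨ s is true.
  At t: ◇p is false, □s is false, so ◇p → □s is true.
    At t: ◇p requires p at some successor in {v}.
      At v: p is false.
    So ◇p is false at t.
    At t: □s requires s at every successor {v}.
      s fails at v, so □s is false at t.

Yes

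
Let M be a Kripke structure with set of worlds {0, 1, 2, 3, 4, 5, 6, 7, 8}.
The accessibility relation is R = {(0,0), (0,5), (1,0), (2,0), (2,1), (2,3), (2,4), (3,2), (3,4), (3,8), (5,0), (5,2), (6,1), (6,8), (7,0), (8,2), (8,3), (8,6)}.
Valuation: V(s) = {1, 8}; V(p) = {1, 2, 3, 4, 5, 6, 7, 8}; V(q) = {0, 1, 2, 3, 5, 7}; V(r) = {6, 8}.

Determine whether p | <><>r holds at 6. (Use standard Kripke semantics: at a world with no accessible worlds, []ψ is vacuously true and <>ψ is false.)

Recall that <>ψ holds at a world iff ψ holds at some accessible world.
At 6: p is true, <><>r is true, so p | <><>r is true.
  At 6: <><>r requires <>r at some successor in {1, 8}.
    <>r holds at 8, so <><>r is true at 6.
      At 8: <>r requires r at some successor in {2, 3, 6}.
        r holds at 6, so <>r is true at 8.

Yes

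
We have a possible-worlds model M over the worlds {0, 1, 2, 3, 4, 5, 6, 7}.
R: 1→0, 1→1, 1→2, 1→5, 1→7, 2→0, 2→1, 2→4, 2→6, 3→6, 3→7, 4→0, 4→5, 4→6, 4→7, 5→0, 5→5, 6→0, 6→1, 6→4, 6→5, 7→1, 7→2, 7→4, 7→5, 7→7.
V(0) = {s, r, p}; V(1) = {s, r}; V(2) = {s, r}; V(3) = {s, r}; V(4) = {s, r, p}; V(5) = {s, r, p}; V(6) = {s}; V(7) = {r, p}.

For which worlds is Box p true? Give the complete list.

Let φ = Box p. Evaluate φ at each world:
  0 (successors ∅): φ is true.
  1 (successors {0, 1, 2, 5, 7}): φ is false.
  2 (successors {0, 1, 4, 6}): φ is false.
  3 (successors {6, 7}): φ is false.
  4 (successors {0, 5, 6, 7}): φ is false.
  5 (successors {0, 5}): φ is true.
  6 (successors {0, 1, 4, 5}): φ is false.
  7 (successors {1, 2, 4, 5, 7}): φ is false.
For instance, at 1:
  At 1: Box p requires p at every successor {0, 1, 2, 5, 7}.
    p fails at 1, so Box p is false at 1.
Satisfying worlds: {0, 5}

0, 5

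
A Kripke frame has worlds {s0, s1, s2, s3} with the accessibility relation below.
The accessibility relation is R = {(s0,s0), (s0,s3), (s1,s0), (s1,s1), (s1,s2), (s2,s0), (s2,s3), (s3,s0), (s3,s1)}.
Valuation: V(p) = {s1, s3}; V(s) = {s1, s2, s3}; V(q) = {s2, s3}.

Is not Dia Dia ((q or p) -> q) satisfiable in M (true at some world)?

No

Let φ = not Dia Dia ((q or p) -> q). Evaluate φ at each world:
  s0 (successors {s0, s3}): φ is false.
  s1 (successors {s0, s1, s2}): φ is false.
  s2 (successors {s0, s3}): φ is false.
  s3 (successors {s0, s1}): φ is false.
For instance, at s0:
  At s0: Dia Dia ((q or p) -> q) is true, so not Dia Dia ((q or p) -> q) is false.
    At s0: Dia Dia ((q or p) -> q) requires Dia ((q or p) -> q) at some successor in {s0, s3}.
      Dia ((q or p) -> q) holds at s0, so Dia Dia ((q or p) -> q) is true at s0.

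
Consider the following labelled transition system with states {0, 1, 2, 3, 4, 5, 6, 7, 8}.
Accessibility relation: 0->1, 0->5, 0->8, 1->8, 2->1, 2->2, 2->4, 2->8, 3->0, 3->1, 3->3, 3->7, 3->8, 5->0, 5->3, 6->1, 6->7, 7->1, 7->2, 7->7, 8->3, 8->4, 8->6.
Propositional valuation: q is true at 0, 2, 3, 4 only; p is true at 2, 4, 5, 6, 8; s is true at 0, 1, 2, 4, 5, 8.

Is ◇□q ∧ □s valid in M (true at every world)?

No

Let φ = ◇□q ∧ □s. Evaluate φ at each world:
  0 (successors {1, 5, 8}): φ is true.
  1 (successors {8}): φ is false.
  2 (successors {1, 2, 4, 8}): φ is true.
  3 (successors {0, 1, 3, 7, 8}): φ is false.
  4 (successors ∅): φ is false.
  5 (successors {0, 3}): φ is false.
  6 (successors {1, 7}): φ is false.
  7 (successors {1, 2, 7}): φ is false.
  8 (successors {3, 4, 6}): φ is false.
Detail at 1 (counterexample):
  At 1: ◇□q is false, □s is true, so ◇□q ∧ □s is false.
    At 1: ◇□q requires □q at some successor in {8}.
      At 8: □q is false.
    So ◇□q is false at 1.
    At 1: □s requires s at every successor {8}.
      At 8: s is true.
    So □s is true at 1.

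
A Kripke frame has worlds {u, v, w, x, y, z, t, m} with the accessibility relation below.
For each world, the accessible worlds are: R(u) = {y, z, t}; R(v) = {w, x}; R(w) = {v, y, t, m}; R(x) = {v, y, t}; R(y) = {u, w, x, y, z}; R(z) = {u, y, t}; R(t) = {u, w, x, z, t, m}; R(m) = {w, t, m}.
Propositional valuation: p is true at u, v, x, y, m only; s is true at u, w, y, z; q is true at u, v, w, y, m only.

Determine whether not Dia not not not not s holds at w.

No

Recall that Dia ψ holds at a world iff ψ holds at some accessible world.
At w: Dia not not not not s is true, so not Dia not not not not s is false.
  At w: Dia not not not not s requires not not not not s at some successor in {v, y, t, m}.
    not not not not s holds at y, so Dia not not not not s is true at w.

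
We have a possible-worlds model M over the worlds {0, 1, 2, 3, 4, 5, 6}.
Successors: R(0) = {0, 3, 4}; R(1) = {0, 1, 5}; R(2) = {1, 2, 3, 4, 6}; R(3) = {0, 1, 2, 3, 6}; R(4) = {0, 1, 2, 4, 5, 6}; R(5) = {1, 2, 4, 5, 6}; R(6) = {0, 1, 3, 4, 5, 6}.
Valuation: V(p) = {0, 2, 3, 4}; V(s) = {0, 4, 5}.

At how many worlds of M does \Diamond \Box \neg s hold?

0

Let φ = \Diamond \Box \neg s. Evaluate φ at each world:
  0 (successors {0, 3, 4}): φ is false.
  1 (successors {0, 1, 5}): φ is false.
  2 (successors {1, 2, 3, 4, 6}): φ is false.
  3 (successors {0, 1, 2, 3, 6}): φ is false.
  4 (successors {0, 1, 2, 4, 5, 6}): φ is false.
  5 (successors {1, 2, 4, 5, 6}): φ is false.
  6 (successors {0, 1, 3, 4, 5, 6}): φ is false.
For instance, at 2:
  At 2: \Diamond \Box \neg s requires \Box \neg s at some successor in {1, 2, 3, 4, 6}.
    At 1: \Box \neg s is false.
    At 2: \Box \neg s is false.
    At 3: \Box \neg s is false.
    At 4: \Box \neg s is false.
    At 6: \Box \neg s is false.
  So \Diamond \Box \neg s is false at 2.
Satisfying worlds: none.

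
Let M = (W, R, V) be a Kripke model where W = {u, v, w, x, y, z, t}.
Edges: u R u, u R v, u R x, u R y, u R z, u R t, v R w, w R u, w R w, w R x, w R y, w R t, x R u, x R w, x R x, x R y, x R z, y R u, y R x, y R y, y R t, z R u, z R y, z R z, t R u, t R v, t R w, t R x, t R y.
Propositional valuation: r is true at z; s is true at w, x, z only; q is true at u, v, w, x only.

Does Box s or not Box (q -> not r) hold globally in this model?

Let φ = Box s or not Box (q -> not r). Evaluate φ at each world:
  u (successors {u, v, x, y, z, t}): φ is false.
  v (successors {w}): φ is true.
  w (successors {u, w, x, y, t}): φ is false.
  x (successors {u, w, x, y, z}): φ is false.
  y (successors {u, x, y, t}): φ is false.
  z (successors {u, y, z}): φ is false.
  t (successors {u, v, w, x, y}): φ is false.
Detail at u (counterexample):
  At u: Box s is false, not Box (q -> not r) is false, so Box s or not Box (q -> not r) is false.
    At u: Box s requires s at every successor {u, v, x, y, z, t}.
      s fails at u, so Box s is false at u.
    At u: Box (q -> not r) is true, so not Box (q -> not r) is false.
      At u: Box (q -> not r) requires q -> not r at every successor {u, v, x, y, z, t}.
        At u: q -> not r is true.
        At v: q -> not r is true.
        At x: q -> not r is true.
        At y: q -> not r is true.
        At z: q -> not r is true.
        At t: q -> not r is true.
      So Box (q -> not r) is true at u.

No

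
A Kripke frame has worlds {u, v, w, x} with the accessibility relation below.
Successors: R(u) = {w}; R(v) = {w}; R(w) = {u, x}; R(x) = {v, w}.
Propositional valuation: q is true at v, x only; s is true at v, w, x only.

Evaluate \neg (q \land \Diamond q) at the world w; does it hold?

Yes

At w: q \land \Diamond q is false, so \neg (q \land \Diamond q) is true.
  At w: q is false, \Diamond q is true, so q \land \Diamond q is false.
    At w: \Diamond q requires q at some successor in {u, x}.
      q holds at x, so \Diamond q is true at w.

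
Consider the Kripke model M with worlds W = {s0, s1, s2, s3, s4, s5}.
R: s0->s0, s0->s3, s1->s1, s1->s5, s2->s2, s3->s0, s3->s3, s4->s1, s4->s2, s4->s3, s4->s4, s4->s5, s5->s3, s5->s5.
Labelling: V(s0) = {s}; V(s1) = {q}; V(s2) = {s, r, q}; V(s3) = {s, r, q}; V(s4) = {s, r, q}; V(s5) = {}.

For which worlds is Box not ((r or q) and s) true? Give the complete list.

s1

Let φ = Box not ((r or q) and s). Evaluate φ at each world:
  s0 (successors {s0, s3}): φ is false.
  s1 (successors {s1, s5}): φ is true.
  s2 (successors {s2}): φ is false.
  s3 (successors {s0, s3}): φ is false.
  s4 (successors {s1, s2, s3, s4, s5}): φ is false.
  s5 (successors {s3, s5}): φ is false.
For instance, at s4:
  At s4: Box not ((r or q) and s) requires not ((r or q) and s) at every successor {s1, s2, s3, s4, s5}.
    not ((r or q) and s) fails at s2, so Box not ((r or q) and s) is false at s4.
Satisfying worlds: {s1}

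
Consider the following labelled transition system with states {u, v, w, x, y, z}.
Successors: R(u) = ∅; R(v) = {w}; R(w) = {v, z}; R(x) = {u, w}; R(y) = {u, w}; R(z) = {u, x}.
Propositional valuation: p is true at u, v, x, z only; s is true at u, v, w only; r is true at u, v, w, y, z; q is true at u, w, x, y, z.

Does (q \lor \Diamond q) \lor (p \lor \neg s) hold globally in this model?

Yes

Let φ = (q \lor \Diamond q) \lor (p \lor \neg s). Evaluate φ at each world:
  u (successors ∅): φ is true.
  v (successors {w}): φ is true.
  w (successors {v, z}): φ is true.
  x (successors {u, w}): φ is true.
  y (successors {u, w}): φ is true.
  z (successors {u, x}): φ is true.
For instance, at z:
  At z: q \lor \Diamond q is true, p \lor \neg s is true, so (q \lor \Diamond q) \lor (p \lor \neg s) is true.
    At z: q is true, \Diamond q is true, so q \lor \Diamond q is true.
      At z: \Diamond q requires q at some successor in {u, x}.
        q holds at u, so \Diamond q is true at z.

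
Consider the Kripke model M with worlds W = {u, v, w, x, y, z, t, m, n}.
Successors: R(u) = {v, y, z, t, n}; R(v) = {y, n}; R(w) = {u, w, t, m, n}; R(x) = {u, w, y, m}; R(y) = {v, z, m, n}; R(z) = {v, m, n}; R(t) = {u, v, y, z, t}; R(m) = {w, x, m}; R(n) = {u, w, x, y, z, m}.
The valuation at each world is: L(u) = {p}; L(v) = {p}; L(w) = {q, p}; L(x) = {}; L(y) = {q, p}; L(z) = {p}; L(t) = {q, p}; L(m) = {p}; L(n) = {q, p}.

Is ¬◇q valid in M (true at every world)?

No

Let φ = ¬◇q. Evaluate φ at each world:
  u (successors {v, y, z, t, n}): φ is false.
  v (successors {y, n}): φ is false.
  w (successors {u, w, t, m, n}): φ is false.
  x (successors {u, w, y, m}): φ is false.
  y (successors {v, z, m, n}): φ is false.
  z (successors {v, m, n}): φ is false.
  t (successors {u, v, y, z, t}): φ is false.
  m (successors {w, x, m}): φ is false.
  n (successors {u, w, x, y, z, m}): φ is false.
Detail at u (counterexample):
  At u: ◇q is true, so ¬◇q is false.
    At u: ◇q requires q at some successor in {v, y, z, t, n}.
      q holds at y, so ◇q is true at u.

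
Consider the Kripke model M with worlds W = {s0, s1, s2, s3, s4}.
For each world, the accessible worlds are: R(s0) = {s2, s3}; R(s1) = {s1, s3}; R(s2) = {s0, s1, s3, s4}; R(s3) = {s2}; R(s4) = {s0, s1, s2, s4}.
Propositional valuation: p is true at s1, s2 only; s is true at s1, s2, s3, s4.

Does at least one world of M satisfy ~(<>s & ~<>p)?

Let φ = ~(<>s & ~<>p). Evaluate φ at each world:
  s0 (successors {s2, s3}): φ is true.
  s1 (successors {s1, s3}): φ is true.
  s2 (successors {s0, s1, s3, s4}): φ is true.
  s3 (successors {s2}): φ is true.
  s4 (successors {s0, s1, s2, s4}): φ is true.
Detail at s0 (witness):
  At s0: <>s & ~<>p is false, so ~(<>s & ~<>p) is true.
    At s0: <>s is true, ~<>p is false, so <>s & ~<>p is false.
      At s0: <>s requires s at some successor in {s2, s3}.
        s holds at s2, so <>s is true at s0.
      At s0: <>p is true, so ~<>p is false.

Yes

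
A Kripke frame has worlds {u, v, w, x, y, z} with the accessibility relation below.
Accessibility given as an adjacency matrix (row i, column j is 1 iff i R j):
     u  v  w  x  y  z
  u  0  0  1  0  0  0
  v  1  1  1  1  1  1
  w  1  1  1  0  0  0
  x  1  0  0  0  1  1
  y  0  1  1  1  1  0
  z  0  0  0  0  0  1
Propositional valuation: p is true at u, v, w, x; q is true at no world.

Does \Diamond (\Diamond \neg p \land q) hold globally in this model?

No

Let φ = \Diamond (\Diamond \neg p \land q). Evaluate φ at each world:
  u (successors {w}): φ is false.
  v (successors {u, v, w, x, y, z}): φ is false.
  w (successors {u, v, w}): φ is false.
  x (successors {u, y, z}): φ is false.
  y (successors {v, w, x, y}): φ is false.
  z (successors {z}): φ is false.
Detail at u (counterexample):
  At u: \Diamond (\Diamond \neg p \land q) requires \Diamond \neg p \land q at some successor in {w}.
    At w: \Diamond \neg p \land q is false.
  So \Diamond (\Diamond \neg p \land q) is false at u.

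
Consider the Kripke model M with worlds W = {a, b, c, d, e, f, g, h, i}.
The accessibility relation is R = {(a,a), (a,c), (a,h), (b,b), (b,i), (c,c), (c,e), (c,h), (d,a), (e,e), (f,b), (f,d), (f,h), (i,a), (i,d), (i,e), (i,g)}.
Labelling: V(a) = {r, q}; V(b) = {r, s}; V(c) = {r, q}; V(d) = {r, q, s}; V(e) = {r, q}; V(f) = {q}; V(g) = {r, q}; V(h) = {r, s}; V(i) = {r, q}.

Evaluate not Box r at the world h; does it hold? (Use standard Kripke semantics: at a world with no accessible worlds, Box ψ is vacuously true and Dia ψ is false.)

No

At h: Box r is true, so not Box r is false.
  At h: no accessible worlds, so Box r holds vacuously.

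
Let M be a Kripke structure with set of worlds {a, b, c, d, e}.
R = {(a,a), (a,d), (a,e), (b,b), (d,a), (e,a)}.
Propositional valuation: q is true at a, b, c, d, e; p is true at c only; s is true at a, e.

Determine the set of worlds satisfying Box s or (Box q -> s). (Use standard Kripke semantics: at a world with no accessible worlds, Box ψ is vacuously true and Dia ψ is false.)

a, c, d, e

Let φ = Box s or (Box q -> s). Evaluate φ at each world:
  a (successors {a, d, e}): φ is true.
  b (successors {b}): φ is false.
  c (successors ∅): φ is true.
  d (successors {a}): φ is true.
  e (successors {a}): φ is true.
For instance, at d:
  At d: Box s is true, Box q -> s is false, so Box s or (Box q -> s) is true.
    At d: Box s requires s at every successor {a}.
      At a: s is true.
    So Box s is true at d.
    At d: Box q is true, s is false, so Box q -> s is false.
      At d: Box q requires q at every successor {a}.
        At a: q is true.
      So Box q is true at d.
Satisfying worlds: {a, c, d, e}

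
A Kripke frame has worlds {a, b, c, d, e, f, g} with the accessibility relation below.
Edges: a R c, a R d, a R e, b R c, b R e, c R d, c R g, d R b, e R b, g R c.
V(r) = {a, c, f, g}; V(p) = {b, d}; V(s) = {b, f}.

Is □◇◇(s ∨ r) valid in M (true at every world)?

Let φ = □◇◇(s ∨ r). Evaluate φ at each world:
  a (successors {c, d, e}): φ is true.
  b (successors {c, e}): φ is true.
  c (successors {d, g}): φ is true.
  d (successors {b}): φ is true.
  e (successors {b}): φ is true.
  f (successors ∅): φ is true.
  g (successors {c}): φ is true.
For instance, at a:
  At a: □◇◇(s ∨ r) requires ◇◇(s ∨ r) at every successor {c, d, e}.
      At c: ◇◇(s ∨ r) requires ◇(s ∨ r) at some successor in {d, g}.
        ◇(s ∨ r) holds at d, so ◇◇(s ∨ r) is true at c.
      At d: ◇◇(s ∨ r) requires ◇(s ∨ r) at some successor in {b}.
        ◇(s ∨ r) holds at b, so ◇◇(s ∨ r) is true at d.
      At e: ◇◇(s ∨ r) requires ◇(s ∨ r) at some successor in {b}.
        ◇(s ∨ r) holds at b, so ◇◇(s ∨ r) is true at e.
  So □◇◇(s ∨ r) is true at a.

Yes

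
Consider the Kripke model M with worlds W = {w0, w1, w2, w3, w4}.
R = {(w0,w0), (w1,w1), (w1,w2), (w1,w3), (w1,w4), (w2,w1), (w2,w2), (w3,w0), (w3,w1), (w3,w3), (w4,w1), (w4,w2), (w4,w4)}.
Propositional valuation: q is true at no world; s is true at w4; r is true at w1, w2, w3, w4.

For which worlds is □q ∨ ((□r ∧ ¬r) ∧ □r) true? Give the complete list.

Let φ = □q ∨ ((□r ∧ ¬r) ∧ □r). Evaluate φ at each world:
  w0 (successors {w0}): φ is false.
  w1 (successors {w1, w2, w3, w4}): φ is false.
  w2 (successors {w1, w2}): φ is false.
  w3 (successors {w0, w1, w3}): φ is false.
  w4 (successors {w1, w2, w4}): φ is false.
For instance, at w1:
  At w1: □q is false, (□r ∧ ¬r) ∧ □r is false, so □q ∨ ((□r ∧ ¬r) ∧ □r) is false.
    At w1: □q requires q at every successor {w1, w2, w3, w4}.
      q fails at w1, so □q is false at w1.
    At w1: □r ∧ ¬r is false, □r is true, so (□r ∧ ¬r) ∧ □r is false.
      At w1: □r is true, ¬r is false, so □r ∧ ¬r is false.
      At w1: □r requires r at every successor {w1, w2, w3, w4}.
        At w1: r is true.
        At w2: r is true.
        At w3: r is true.
        At w4: r is true.
      So □r is true at w1.
Satisfying worlds: none.

none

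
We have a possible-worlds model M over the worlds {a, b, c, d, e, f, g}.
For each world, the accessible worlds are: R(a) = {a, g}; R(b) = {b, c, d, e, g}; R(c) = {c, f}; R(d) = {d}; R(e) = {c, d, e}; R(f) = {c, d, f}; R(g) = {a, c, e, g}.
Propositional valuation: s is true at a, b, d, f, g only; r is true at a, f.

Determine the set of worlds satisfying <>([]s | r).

Let φ = <>([]s | r). Evaluate φ at each world:
  a (successors {a, g}): φ is true.
  b (successors {b, c, d, e, g}): φ is true.
  c (successors {c, f}): φ is true.
  d (successors {d}): φ is true.
  e (successors {c, d, e}): φ is true.
  f (successors {c, d, f}): φ is true.
  g (successors {a, c, e, g}): φ is true.
For instance, at a:
  At a: <>([]s | r) requires []s | r at some successor in {a, g}.
    []s | r holds at a, so <>([]s | r) is true at a.
      At a: []s is true, r is true, so []s | r is true.
Satisfying worlds: {a, b, c, d, e, f, g}

a, b, c, d, e, f, g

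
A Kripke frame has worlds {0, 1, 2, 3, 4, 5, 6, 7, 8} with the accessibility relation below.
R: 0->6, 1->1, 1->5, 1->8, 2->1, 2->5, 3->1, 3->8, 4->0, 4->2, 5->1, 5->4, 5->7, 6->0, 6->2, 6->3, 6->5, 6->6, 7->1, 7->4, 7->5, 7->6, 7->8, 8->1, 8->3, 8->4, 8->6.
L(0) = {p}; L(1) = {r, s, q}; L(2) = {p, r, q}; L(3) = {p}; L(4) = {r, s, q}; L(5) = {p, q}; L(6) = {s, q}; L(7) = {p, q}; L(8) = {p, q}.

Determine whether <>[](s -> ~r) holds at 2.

At 2: <>[](s -> ~r) requires [](s -> ~r) at some successor in {1, 5}.
  At 1: [](s -> ~r) is false.
  At 5: [](s -> ~r) is false.
So <>[](s -> ~r) is false at 2.

No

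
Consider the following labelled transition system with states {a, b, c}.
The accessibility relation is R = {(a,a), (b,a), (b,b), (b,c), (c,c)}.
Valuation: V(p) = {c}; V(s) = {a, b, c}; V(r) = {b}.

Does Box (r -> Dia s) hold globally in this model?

Recall that Box ψ holds at a world iff ψ holds at every accessible world, and Dia ψ holds iff ψ holds at some accessible world.
Let φ = Box (r -> Dia s). Evaluate φ at each world:
  a (successors {a}): φ is true.
  b (successors {a, b, c}): φ is true.
  c (successors {c}): φ is true.
For instance, at a:
  At a: Box (r -> Dia s) requires r -> Dia s at every successor {a}.
      At a: r is false, Dia s is true, so r -> Dia s is true.
  So Box (r -> Dia s) is true at a.

Yes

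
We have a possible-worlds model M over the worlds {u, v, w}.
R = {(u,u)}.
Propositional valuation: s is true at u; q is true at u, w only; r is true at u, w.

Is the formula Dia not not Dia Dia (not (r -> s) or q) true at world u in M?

At u: Dia not not Dia Dia (not (r -> s) or q) requires not not Dia Dia (not (r -> s) or q) at some successor in {u}.
  not not Dia Dia (not (r -> s) or q) holds at u, so Dia not not Dia Dia (not (r -> s) or q) is true at u.
    At u: not Dia Dia (not (r -> s) or q) is false, so not not Dia Dia (not (r -> s) or q) is true.
      At u: Dia Dia (not (r -> s) or q) is true, so not Dia Dia (not (r -> s) or q) is false.

Yes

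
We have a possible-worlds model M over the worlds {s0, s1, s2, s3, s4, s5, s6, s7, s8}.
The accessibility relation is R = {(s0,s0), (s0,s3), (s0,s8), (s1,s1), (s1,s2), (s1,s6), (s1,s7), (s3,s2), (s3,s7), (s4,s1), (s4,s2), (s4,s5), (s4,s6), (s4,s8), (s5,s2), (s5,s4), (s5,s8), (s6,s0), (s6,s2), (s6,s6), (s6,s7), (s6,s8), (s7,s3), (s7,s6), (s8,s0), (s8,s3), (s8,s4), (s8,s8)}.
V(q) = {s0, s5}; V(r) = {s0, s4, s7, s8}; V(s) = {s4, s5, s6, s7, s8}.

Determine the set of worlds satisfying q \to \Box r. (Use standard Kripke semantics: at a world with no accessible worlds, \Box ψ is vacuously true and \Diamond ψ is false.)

s1, s2, s3, s4, s6, s7, s8

Let φ = q \to \Box r. Evaluate φ at each world:
  s0 (successors {s0, s3, s8}): φ is false.
  s1 (successors {s1, s2, s6, s7}): φ is true.
  s2 (successors ∅): φ is true.
  s3 (successors {s2, s7}): φ is true.
  s4 (successors {s1, s2, s5, s6, s8}): φ is true.
  s5 (successors {s2, s4, s8}): φ is false.
  s6 (successors {s0, s2, s6, s7, s8}): φ is true.
  s7 (successors {s3, s6}): φ is true.
  s8 (successors {s0, s3, s4, s8}): φ is true.
For instance, at s6:
  At s6: q is false, \Box r is false, so q \to \Box r is true.
    At s6: \Box r requires r at every successor {s0, s2, s6, s7, s8}.
      r fails at s2, so \Box r is false at s6.
Satisfying worlds: {s1, s2, s3, s4, s6, s7, s8}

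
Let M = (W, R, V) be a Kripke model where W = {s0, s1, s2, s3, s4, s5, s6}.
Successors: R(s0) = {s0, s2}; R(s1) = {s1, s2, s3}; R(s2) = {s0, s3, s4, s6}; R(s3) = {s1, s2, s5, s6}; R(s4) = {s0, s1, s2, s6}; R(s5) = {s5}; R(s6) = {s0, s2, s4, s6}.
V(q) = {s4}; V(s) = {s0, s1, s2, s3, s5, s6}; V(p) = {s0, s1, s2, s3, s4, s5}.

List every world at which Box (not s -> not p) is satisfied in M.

Let φ = Box (not s -> not p). Evaluate φ at each world:
  s0 (successors {s0, s2}): φ is true.
  s1 (successors {s1, s2, s3}): φ is true.
  s2 (successors {s0, s3, s4, s6}): φ is false.
  s3 (successors {s1, s2, s5, s6}): φ is true.
  s4 (successors {s0, s1, s2, s6}): φ is true.
  s5 (successors {s5}): φ is true.
  s6 (successors {s0, s2, s4, s6}): φ is false.
For instance, at s5:
  At s5: Box (not s -> not p) requires not s -> not p at every successor {s5}.
    At s5: not s -> not p is true.
  So Box (not s -> not p) is true at s5.
Satisfying worlds: {s0, s1, s3, s4, s5}

s0, s1, s3, s4, s5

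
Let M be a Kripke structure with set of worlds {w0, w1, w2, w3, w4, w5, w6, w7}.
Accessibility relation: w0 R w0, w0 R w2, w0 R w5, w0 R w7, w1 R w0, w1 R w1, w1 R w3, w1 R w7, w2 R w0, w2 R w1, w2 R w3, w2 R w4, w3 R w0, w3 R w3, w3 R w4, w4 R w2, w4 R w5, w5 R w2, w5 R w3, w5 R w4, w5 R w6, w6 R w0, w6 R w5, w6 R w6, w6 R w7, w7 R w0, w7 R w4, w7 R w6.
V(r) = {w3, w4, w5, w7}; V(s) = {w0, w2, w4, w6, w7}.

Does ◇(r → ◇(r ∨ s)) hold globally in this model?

Let φ = ◇(r → ◇(r ∨ s)). Evaluate φ at each world:
  w0 (successors {w0, w2, w5, w7}): φ is true.
  w1 (successors {w0, w1, w3, w7}): φ is true.
  w2 (successors {w0, w1, w3, w4}): φ is true.
  w3 (successors {w0, w3, w4}): φ is true.
  w4 (successors {w2, w5}): φ is true.
  w5 (successors {w2, w3, w4, w6}): φ is true.
  w6 (successors {w0, w5, w6, w7}): φ is true.
  w7 (successors {w0, w4, w6}): φ is true.
For instance, at w4:
  At w4: ◇(r → ◇(r ∨ s)) requires r → ◇(r ∨ s) at some successor in {w2, w5}.
    r → ◇(r ∨ s) holds at w2, so ◇(r → ◇(r ∨ s)) is true at w4.
      At w2: r is false, ◇(r ∨ s) is true, so r → ◇(r ∨ s) is true.

Yes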